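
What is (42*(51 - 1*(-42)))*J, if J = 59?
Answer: 230454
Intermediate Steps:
(42*(51 - 1*(-42)))*J = (42*(51 - 1*(-42)))*59 = (42*(51 + 42))*59 = (42*93)*59 = 3906*59 = 230454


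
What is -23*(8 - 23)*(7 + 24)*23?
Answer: 245985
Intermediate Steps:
-23*(8 - 23)*(7 + 24)*23 = -(-345)*31*23 = -23*(-465)*23 = 10695*23 = 245985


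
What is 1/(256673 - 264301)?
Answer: -1/7628 ≈ -0.00013110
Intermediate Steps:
1/(256673 - 264301) = 1/(-7628) = -1/7628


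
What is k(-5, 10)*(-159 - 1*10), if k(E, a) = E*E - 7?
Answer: -3042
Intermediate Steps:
k(E, a) = -7 + E**2 (k(E, a) = E**2 - 7 = -7 + E**2)
k(-5, 10)*(-159 - 1*10) = (-7 + (-5)**2)*(-159 - 1*10) = (-7 + 25)*(-159 - 10) = 18*(-169) = -3042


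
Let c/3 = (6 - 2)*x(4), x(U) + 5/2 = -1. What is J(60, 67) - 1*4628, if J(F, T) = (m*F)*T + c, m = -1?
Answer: -8690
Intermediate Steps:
x(U) = -7/2 (x(U) = -5/2 - 1 = -7/2)
c = -42 (c = 3*((6 - 2)*(-7/2)) = 3*(4*(-7/2)) = 3*(-14) = -42)
J(F, T) = -42 - F*T (J(F, T) = (-F)*T - 42 = -F*T - 42 = -42 - F*T)
J(60, 67) - 1*4628 = (-42 - 1*60*67) - 1*4628 = (-42 - 4020) - 4628 = -4062 - 4628 = -8690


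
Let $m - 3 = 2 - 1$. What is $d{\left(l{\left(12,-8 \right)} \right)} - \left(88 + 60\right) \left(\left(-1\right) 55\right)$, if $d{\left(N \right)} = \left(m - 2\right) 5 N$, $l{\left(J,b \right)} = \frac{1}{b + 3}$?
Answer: $8138$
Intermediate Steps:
$l{\left(J,b \right)} = \frac{1}{3 + b}$
$m = 4$ ($m = 3 + \left(2 - 1\right) = 3 + 1 = 4$)
$d{\left(N \right)} = 10 N$ ($d{\left(N \right)} = \left(4 - 2\right) 5 N = 2 \cdot 5 N = 10 N$)
$d{\left(l{\left(12,-8 \right)} \right)} - \left(88 + 60\right) \left(\left(-1\right) 55\right) = \frac{10}{3 - 8} - \left(88 + 60\right) \left(\left(-1\right) 55\right) = \frac{10}{-5} - 148 \left(-55\right) = 10 \left(- \frac{1}{5}\right) - -8140 = -2 + 8140 = 8138$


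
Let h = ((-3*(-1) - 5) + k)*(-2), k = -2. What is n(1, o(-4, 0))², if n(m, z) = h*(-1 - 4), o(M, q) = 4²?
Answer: 1600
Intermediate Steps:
h = 8 (h = ((-3*(-1) - 5) - 2)*(-2) = ((3 - 5) - 2)*(-2) = (-2 - 2)*(-2) = -4*(-2) = 8)
o(M, q) = 16
n(m, z) = -40 (n(m, z) = 8*(-1 - 4) = 8*(-5) = -40)
n(1, o(-4, 0))² = (-40)² = 1600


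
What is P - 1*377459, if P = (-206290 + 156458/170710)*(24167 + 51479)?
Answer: -1331992213937711/85355 ≈ -1.5605e+10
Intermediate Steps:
P = -1331959995924766/85355 (P = (-206290 + 156458*(1/170710))*75646 = (-206290 + 78229/85355)*75646 = -17607804721/85355*75646 = -1331959995924766/85355 ≈ -1.5605e+10)
P - 1*377459 = -1331959995924766/85355 - 1*377459 = -1331959995924766/85355 - 377459 = -1331992213937711/85355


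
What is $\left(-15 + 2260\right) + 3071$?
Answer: $5316$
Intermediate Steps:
$\left(-15 + 2260\right) + 3071 = 2245 + 3071 = 5316$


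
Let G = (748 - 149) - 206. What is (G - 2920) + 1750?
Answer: -777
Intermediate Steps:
G = 393 (G = 599 - 206 = 393)
(G - 2920) + 1750 = (393 - 2920) + 1750 = -2527 + 1750 = -777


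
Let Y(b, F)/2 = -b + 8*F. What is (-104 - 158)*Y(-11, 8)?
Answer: -39300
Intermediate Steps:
Y(b, F) = -2*b + 16*F (Y(b, F) = 2*(-b + 8*F) = -2*b + 16*F)
(-104 - 158)*Y(-11, 8) = (-104 - 158)*(-2*(-11) + 16*8) = -262*(22 + 128) = -262*150 = -39300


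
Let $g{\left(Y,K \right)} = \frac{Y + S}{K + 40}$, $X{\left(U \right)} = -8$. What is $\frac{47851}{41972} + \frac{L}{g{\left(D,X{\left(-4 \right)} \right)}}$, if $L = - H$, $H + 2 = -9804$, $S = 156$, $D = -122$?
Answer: $\frac{6586052379}{713524} \approx 9230.3$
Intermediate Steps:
$H = -9806$ ($H = -2 - 9804 = -9806$)
$g{\left(Y,K \right)} = \frac{156 + Y}{40 + K}$ ($g{\left(Y,K \right)} = \frac{Y + 156}{K + 40} = \frac{156 + Y}{40 + K}$)
$L = 9806$ ($L = \left(-1\right) \left(-9806\right) = 9806$)
$\frac{47851}{41972} + \frac{L}{g{\left(D,X{\left(-4 \right)} \right)}} = \frac{47851}{41972} + \frac{9806}{\frac{1}{40 - 8} \left(156 - 122\right)} = 47851 \cdot \frac{1}{41972} + \frac{9806}{\frac{1}{32} \cdot 34} = \frac{47851}{41972} + \frac{9806}{\frac{1}{32} \cdot 34} = \frac{47851}{41972} + \frac{9806}{\frac{17}{16}} = \frac{47851}{41972} + 9806 \cdot \frac{16}{17} = \frac{47851}{41972} + \frac{156896}{17} = \frac{6586052379}{713524}$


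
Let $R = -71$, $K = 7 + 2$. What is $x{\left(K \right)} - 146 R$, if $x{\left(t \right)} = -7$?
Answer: $10359$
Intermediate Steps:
$K = 9$
$x{\left(K \right)} - 146 R = -7 - -10366 = -7 + 10366 = 10359$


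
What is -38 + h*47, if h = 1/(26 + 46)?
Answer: -2689/72 ≈ -37.347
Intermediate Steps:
h = 1/72 ≈ 0.013889
-38 + h*47 = -38 + (1/72)*47 = -38 + 47/72 = -2689/72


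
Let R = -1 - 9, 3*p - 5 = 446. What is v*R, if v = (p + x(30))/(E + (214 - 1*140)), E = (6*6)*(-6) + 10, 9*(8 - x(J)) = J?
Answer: 775/66 ≈ 11.742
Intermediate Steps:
x(J) = 8 - J/9
p = 451/3 (p = 5/3 + (⅓)*446 = 5/3 + 446/3 = 451/3 ≈ 150.33)
E = -206 (E = 36*(-6) + 10 = -216 + 10 = -206)
R = -10
v = -155/132 (v = (451/3 + (8 - ⅑*30))/(-206 + (214 - 1*140)) = (451/3 + (8 - 10/3))/(-206 + (214 - 140)) = (451/3 + 14/3)/(-206 + 74) = 155/(-132) = 155*(-1/132) = -155/132 ≈ -1.1742)
v*R = -155/132*(-10) = 775/66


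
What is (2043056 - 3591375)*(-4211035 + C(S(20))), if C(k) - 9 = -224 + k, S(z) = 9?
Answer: 6520344453879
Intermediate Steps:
C(k) = -215 + k (C(k) = 9 + (-224 + k) = -215 + k)
(2043056 - 3591375)*(-4211035 + C(S(20))) = (2043056 - 3591375)*(-4211035 + (-215 + 9)) = -1548319*(-4211035 - 206) = -1548319*(-4211241) = 6520344453879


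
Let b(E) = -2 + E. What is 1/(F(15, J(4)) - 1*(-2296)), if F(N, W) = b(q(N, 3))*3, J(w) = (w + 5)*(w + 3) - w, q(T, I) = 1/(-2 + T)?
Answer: 13/29773 ≈ 0.00043664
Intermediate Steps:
J(w) = -w + (3 + w)*(5 + w) (J(w) = (5 + w)*(3 + w) - w = (3 + w)*(5 + w) - w = -w + (3 + w)*(5 + w))
F(N, W) = -6 + 3/(-2 + N) (F(N, W) = (-2 + 1/(-2 + N))*3 = -6 + 3/(-2 + N))
1/(F(15, J(4)) - 1*(-2296)) = 1/(3*(5 - 2*15)/(-2 + 15) - 1*(-2296)) = 1/(3*(5 - 30)/13 + 2296) = 1/(3*(1/13)*(-25) + 2296) = 1/(-75/13 + 2296) = 1/(29773/13) = 13/29773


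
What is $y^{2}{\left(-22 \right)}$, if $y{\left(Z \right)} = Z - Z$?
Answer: $0$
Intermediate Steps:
$y{\left(Z \right)} = 0$
$y^{2}{\left(-22 \right)} = 0^{2} = 0$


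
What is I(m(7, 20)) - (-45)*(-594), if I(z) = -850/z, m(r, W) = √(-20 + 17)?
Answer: -26730 + 850*I*√3/3 ≈ -26730.0 + 490.75*I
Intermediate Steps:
m(r, W) = I*√3 (m(r, W) = √(-3) = I*√3)
I(m(7, 20)) - (-45)*(-594) = -850*(-I*√3/3) - (-45)*(-594) = -(-850)*I*√3/3 - 1*26730 = 850*I*√3/3 - 26730 = -26730 + 850*I*√3/3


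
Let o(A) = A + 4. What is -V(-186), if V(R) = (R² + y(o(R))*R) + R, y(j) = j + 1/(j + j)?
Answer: -12423777/182 ≈ -68263.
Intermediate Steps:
o(A) = 4 + A
y(j) = j + 1/(2*j)
V(R) = R + R² + R*(4 + R + 1/(2*(4 + R))) (V(R) = (R² + ((4 + R) + 1/(2*(4 + R)))*R) + R = (R² + (4 + R + 1/(2*(4 + R)))*R) + R = (R² + R*(4 + R + 1/(2*(4 + R)))) + R = R + R² + R*(4 + R + 1/(2*(4 + R))))
-V(-186) = -(-186)*(41 + 4*(-186)² + 26*(-186))/(2*(4 - 186)) = -(-186)*(41 + 4*34596 - 4836)/(2*(-182)) = -(-186)*(-1)*(41 + 138384 - 4836)/(2*182) = -(-186)*(-1)*133589/(2*182) = -1*12423777/182 = -12423777/182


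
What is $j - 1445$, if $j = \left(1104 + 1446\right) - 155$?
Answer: $950$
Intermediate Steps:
$j = 2395$ ($j = 2550 - 155 = 2395$)
$j - 1445 = 2395 - 1445 = 950$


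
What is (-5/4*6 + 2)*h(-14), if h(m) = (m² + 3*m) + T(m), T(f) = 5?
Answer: -1749/2 ≈ -874.50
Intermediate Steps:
h(m) = 5 + m² + 3*m (h(m) = (m² + 3*m) + 5 = 5 + m² + 3*m)
(-5/4*6 + 2)*h(-14) = (-5/4*6 + 2)*(5 + (-14)² + 3*(-14)) = (-5*¼*6 + 2)*(5 + 196 - 42) = (-5/4*6 + 2)*159 = (-15/2 + 2)*159 = -11/2*159 = -1749/2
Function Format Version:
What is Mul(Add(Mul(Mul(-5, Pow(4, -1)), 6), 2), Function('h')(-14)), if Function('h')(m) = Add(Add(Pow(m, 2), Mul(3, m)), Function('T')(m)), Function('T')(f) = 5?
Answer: Rational(-1749, 2) ≈ -874.50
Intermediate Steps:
Function('h')(m) = Add(5, Pow(m, 2), Mul(3, m)) (Function('h')(m) = Add(Add(Pow(m, 2), Mul(3, m)), 5) = Add(5, Pow(m, 2), Mul(3, m)))
Mul(Add(Mul(Mul(-5, Pow(4, -1)), 6), 2), Function('h')(-14)) = Mul(Add(Mul(Mul(-5, Pow(4, -1)), 6), 2), Add(5, Pow(-14, 2), Mul(3, -14))) = Mul(Add(Mul(Mul(-5, Rational(1, 4)), 6), 2), Add(5, 196, -42)) = Mul(Add(Mul(Rational(-5, 4), 6), 2), 159) = Mul(Add(Rational(-15, 2), 2), 159) = Mul(Rational(-11, 2), 159) = Rational(-1749, 2)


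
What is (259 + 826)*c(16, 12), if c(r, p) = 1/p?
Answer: 1085/12 ≈ 90.417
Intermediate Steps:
(259 + 826)*c(16, 12) = (259 + 826)/12 = 1085*(1/12) = 1085/12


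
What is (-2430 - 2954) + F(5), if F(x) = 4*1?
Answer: -5380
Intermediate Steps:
F(x) = 4
(-2430 - 2954) + F(5) = (-2430 - 2954) + 4 = -5384 + 4 = -5380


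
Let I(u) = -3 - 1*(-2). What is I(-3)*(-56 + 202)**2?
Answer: -21316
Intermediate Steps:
I(u) = -1 (I(u) = -3 + 2 = -1)
I(-3)*(-56 + 202)**2 = -(-56 + 202)**2 = -1*146**2 = -1*21316 = -21316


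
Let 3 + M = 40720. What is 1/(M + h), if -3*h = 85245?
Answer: 1/12302 ≈ 8.1288e-5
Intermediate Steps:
M = 40717 (M = -3 + 40720 = 40717)
h = -28415 (h = -1/3*85245 = -28415)
1/(M + h) = 1/(40717 - 28415) = 1/12302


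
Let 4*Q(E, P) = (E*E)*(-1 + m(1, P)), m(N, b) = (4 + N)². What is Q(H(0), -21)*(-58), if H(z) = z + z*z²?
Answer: 0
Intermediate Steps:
H(z) = z + z³
Q(E, P) = 6*E² (Q(E, P) = ((E*E)*(-1 + (4 + 1)²))/4 = (E²*(-1 + 5²))/4 = (E²*(-1 + 25))/4 = (E²*24)/4 = (24*E²)/4 = 6*E²)
Q(H(0), -21)*(-58) = (6*(0 + 0³)²)*(-58) = (6*(0 + 0)²)*(-58) = (6*0²)*(-58) = (6*0)*(-58) = 0*(-58) = 0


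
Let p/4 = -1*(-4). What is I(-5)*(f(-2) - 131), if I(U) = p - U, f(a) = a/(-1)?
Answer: -2709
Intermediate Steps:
p = 16 (p = 4*(-1*(-4)) = 4*4 = 16)
f(a) = -a (f(a) = a*(-1) = -a)
I(U) = 16 - U
I(-5)*(f(-2) - 131) = (16 - 1*(-5))*(-1*(-2) - 131) = (16 + 5)*(2 - 131) = 21*(-129) = -2709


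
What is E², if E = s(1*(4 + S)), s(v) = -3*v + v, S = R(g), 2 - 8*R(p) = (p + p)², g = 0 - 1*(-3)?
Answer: ¼ ≈ 0.25000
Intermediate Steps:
g = 3 (g = 0 + 3 = 3)
R(p) = ¼ - p²/2 (R(p) = ¼ - (p + p)²/8 = ¼ - 4*p²/8 = ¼ - p²/2)
S = -17/4 (S = ¼ - ½*3² = ¼ - ½*9 = ¼ - 9/2 = -17/4 ≈ -4.2500)
s(v) = -2*v
E = ½ (E = -2*(4 - 17/4) = -2*(-1)/4 = -2*(-¼) = ½ ≈ 0.50000)
E² = (½)² = ¼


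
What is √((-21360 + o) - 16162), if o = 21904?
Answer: I*√15618 ≈ 124.97*I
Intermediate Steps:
√((-21360 + o) - 16162) = √((-21360 + 21904) - 16162) = √(544 - 16162) = √(-15618) = I*√15618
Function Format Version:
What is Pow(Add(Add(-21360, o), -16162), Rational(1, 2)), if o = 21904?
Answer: Mul(I, Pow(15618, Rational(1, 2))) ≈ Mul(124.97, I)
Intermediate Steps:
Pow(Add(Add(-21360, o), -16162), Rational(1, 2)) = Pow(Add(Add(-21360, 21904), -16162), Rational(1, 2)) = Pow(Add(544, -16162), Rational(1, 2)) = Pow(-15618, Rational(1, 2)) = Mul(I, Pow(15618, Rational(1, 2)))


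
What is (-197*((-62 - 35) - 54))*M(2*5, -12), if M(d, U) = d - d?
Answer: 0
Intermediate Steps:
M(d, U) = 0
(-197*((-62 - 35) - 54))*M(2*5, -12) = -197*((-62 - 35) - 54)*0 = -197*(-97 - 54)*0 = -197*(-151)*0 = 29747*0 = 0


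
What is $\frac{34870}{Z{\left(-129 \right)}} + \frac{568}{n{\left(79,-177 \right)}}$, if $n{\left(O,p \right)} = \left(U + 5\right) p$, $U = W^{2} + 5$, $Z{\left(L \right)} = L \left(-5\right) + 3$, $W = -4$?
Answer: $\frac{13341973}{248508} \approx 53.688$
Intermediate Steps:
$Z{\left(L \right)} = 3 - 5 L$ ($Z{\left(L \right)} = - 5 L + 3 = 3 - 5 L$)
$U = 21$ ($U = \left(-4\right)^{2} + 5 = 16 + 5 = 21$)
$n{\left(O,p \right)} = 26 p$ ($n{\left(O,p \right)} = \left(21 + 5\right) p = 26 p$)
$\frac{34870}{Z{\left(-129 \right)}} + \frac{568}{n{\left(79,-177 \right)}} = \frac{34870}{3 - -645} + \frac{568}{26 \left(-177\right)} = \frac{34870}{3 + 645} + \frac{568}{-4602} = \frac{34870}{648} + 568 \left(- \frac{1}{4602}\right) = 34870 \cdot \frac{1}{648} - \frac{284}{2301} = \frac{17435}{324} - \frac{284}{2301} = \frac{13341973}{248508}$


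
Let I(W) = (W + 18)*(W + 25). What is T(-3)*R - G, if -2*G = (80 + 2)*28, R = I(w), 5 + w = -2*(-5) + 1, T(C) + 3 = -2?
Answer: -2572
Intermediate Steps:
T(C) = -5 (T(C) = -3 - 2 = -5)
w = 6 (w = -5 + (-2*(-5) + 1) = -5 + (10 + 1) = -5 + 11 = 6)
I(W) = (18 + W)*(25 + W)
R = 744 (R = 450 + 6² + 43*6 = 450 + 36 + 258 = 744)
G = -1148 (G = -(80 + 2)*28/2 = -41*28 = -½*2296 = -1148)
T(-3)*R - G = -5*744 - 1*(-1148) = -3720 + 1148 = -2572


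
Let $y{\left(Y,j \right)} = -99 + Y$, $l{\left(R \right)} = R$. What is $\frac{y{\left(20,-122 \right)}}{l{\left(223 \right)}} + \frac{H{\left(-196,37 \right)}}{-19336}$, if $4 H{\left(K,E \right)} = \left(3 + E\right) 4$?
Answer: $- \frac{192058}{538991} \approx -0.35633$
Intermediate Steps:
$H{\left(K,E \right)} = 3 + E$ ($H{\left(K,E \right)} = \frac{\left(3 + E\right) 4}{4} = \frac{12 + 4 E}{4} = 3 + E$)
$\frac{y{\left(20,-122 \right)}}{l{\left(223 \right)}} + \frac{H{\left(-196,37 \right)}}{-19336} = \frac{-99 + 20}{223} + \frac{3 + 37}{-19336} = \left(-79\right) \frac{1}{223} + 40 \left(- \frac{1}{19336}\right) = - \frac{79}{223} - \frac{5}{2417} = - \frac{192058}{538991}$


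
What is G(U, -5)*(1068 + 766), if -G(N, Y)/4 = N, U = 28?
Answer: -205408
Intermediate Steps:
G(N, Y) = -4*N
G(U, -5)*(1068 + 766) = (-4*28)*(1068 + 766) = -112*1834 = -205408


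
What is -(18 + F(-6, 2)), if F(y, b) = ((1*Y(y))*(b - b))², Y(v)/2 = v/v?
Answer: -18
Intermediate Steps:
Y(v) = 2 (Y(v) = 2*(v/v) = 2*1 = 2)
F(y, b) = 0 (F(y, b) = ((1*2)*(b - b))² = (2*0)² = 0² = 0)
-(18 + F(-6, 2)) = -(18 + 0) = -1*18 = -18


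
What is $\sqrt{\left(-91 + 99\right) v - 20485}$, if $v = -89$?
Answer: $i \sqrt{21197} \approx 145.59 i$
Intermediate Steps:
$\sqrt{\left(-91 + 99\right) v - 20485} = \sqrt{\left(-91 + 99\right) \left(-89\right) - 20485} = \sqrt{8 \left(-89\right) - 20485} = \sqrt{-712 - 20485} = \sqrt{-21197} = i \sqrt{21197}$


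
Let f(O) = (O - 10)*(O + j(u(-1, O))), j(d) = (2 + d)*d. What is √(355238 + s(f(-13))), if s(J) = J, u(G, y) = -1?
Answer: 2*√88890 ≈ 596.29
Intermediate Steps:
j(d) = d*(2 + d)
f(O) = (-1 + O)*(-10 + O) (f(O) = (O - 10)*(O - (2 - 1)) = (-10 + O)*(O - 1*1) = (-10 + O)*(O - 1) = (-10 + O)*(-1 + O) = (-1 + O)*(-10 + O))
√(355238 + s(f(-13))) = √(355238 + (10 + (-13)² - 11*(-13))) = √(355238 + (10 + 169 + 143)) = √(355238 + 322) = √355560 = 2*√88890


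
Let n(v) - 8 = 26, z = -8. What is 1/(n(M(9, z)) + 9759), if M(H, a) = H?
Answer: 1/9793 ≈ 0.00010211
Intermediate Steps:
n(v) = 34 (n(v) = 8 + 26 = 34)
1/(n(M(9, z)) + 9759) = 1/(34 + 9759) = 1/9793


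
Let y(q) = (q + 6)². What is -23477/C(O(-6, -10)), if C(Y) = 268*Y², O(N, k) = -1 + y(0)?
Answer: -23477/328300 ≈ -0.071511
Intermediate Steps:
y(q) = (6 + q)²
O(N, k) = 35 (O(N, k) = -1 + (6 + 0)² = -1 + 6² = -1 + 36 = 35)
-23477/C(O(-6, -10)) = -23477/(268*35²) = -23477/(268*1225) = -23477/328300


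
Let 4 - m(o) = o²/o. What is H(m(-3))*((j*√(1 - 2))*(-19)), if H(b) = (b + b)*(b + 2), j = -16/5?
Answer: 38304*I/5 ≈ 7660.8*I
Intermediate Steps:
j = -16/5 (j = -16*⅕ = -16/5 ≈ -3.2000)
m(o) = 4 - o (m(o) = 4 - o²/o = 4 - o)
H(b) = 2*b*(2 + b) (H(b) = (2*b)*(2 + b) = 2*b*(2 + b))
H(m(-3))*((j*√(1 - 2))*(-19)) = (2*(4 - 1*(-3))*(2 + (4 - 1*(-3))))*(-16*√(1 - 2)/5*(-19)) = (2*(4 + 3)*(2 + (4 + 3)))*(-16*I/5*(-19)) = (2*7*(2 + 7))*(-16*I/5*(-19)) = (2*7*9)*(304*I/5) = 126*(304*I/5) = 38304*I/5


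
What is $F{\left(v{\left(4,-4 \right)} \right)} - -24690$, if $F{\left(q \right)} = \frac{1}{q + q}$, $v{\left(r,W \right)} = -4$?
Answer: $\frac{197519}{8} \approx 24690.0$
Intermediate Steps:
$F{\left(q \right)} = \frac{1}{2 q}$
$F{\left(v{\left(4,-4 \right)} \right)} - -24690 = \frac{1}{2 \left(-4\right)} - -24690 = \frac{1}{2} \left(- \frac{1}{4}\right) + 24690 = - \frac{1}{8} + 24690 = \frac{197519}{8}$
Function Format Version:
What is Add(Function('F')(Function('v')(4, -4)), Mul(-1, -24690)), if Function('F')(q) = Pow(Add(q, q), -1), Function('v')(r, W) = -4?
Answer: Rational(197519, 8) ≈ 24690.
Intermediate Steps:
Function('F')(q) = Mul(Rational(1, 2), Pow(q, -1)) (Function('F')(q) = Pow(Mul(2, q), -1) = Mul(Rational(1, 2), Pow(q, -1)))
Add(Function('F')(Function('v')(4, -4)), Mul(-1, -24690)) = Add(Mul(Rational(1, 2), Pow(-4, -1)), Mul(-1, -24690)) = Add(Mul(Rational(1, 2), Rational(-1, 4)), 24690) = Add(Rational(-1, 8), 24690) = Rational(197519, 8)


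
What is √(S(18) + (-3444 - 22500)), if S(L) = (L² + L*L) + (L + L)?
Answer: 2*I*√6315 ≈ 158.93*I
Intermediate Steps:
S(L) = 2*L + 2*L² (S(L) = (L² + L²) + 2*L = 2*L² + 2*L = 2*L + 2*L²)
√(S(18) + (-3444 - 22500)) = √(2*18*(1 + 18) + (-3444 - 22500)) = √(2*18*19 - 25944) = √(684 - 25944) = √(-25260) = 2*I*√6315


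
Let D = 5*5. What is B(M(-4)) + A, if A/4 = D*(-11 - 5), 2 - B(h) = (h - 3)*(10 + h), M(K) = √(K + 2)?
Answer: -1566 - 7*I*√2 ≈ -1566.0 - 9.8995*I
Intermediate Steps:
M(K) = √(2 + K)
D = 25
B(h) = 2 - (-3 + h)*(10 + h) (B(h) = 2 - (h - 3)*(10 + h) = 2 - (-3 + h)*(10 + h))
A = -1600 (A = 4*(25*(-11 - 5)) = 4*(25*(-16)) = 4*(-400) = -1600)
B(M(-4)) + A = (32 - (√(2 - 4))² - 7*√(2 - 4)) - 1600 = (32 - (√(-2))² - 7*I*√2) - 1600 = (32 - (I*√2)² - 7*I*√2) - 1600 = (32 - 1*(-2) - 7*I*√2) - 1600 = (32 + 2 - 7*I*√2) - 1600 = (34 - 7*I*√2) - 1600 = -1566 - 7*I*√2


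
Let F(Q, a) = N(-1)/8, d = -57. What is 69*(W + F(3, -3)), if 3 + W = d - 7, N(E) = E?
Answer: -37053/8 ≈ -4631.6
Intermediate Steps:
F(Q, a) = -⅛ (F(Q, a) = -1/8 = -1*⅛ = -⅛)
W = -67 (W = -3 + (-57 - 7) = -3 - 64 = -67)
69*(W + F(3, -3)) = 69*(-67 - ⅛) = 69*(-537/8) = -37053/8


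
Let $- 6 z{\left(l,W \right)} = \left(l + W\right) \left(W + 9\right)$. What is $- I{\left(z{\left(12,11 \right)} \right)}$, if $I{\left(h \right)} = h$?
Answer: $\frac{230}{3} \approx 76.667$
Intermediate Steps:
$z{\left(l,W \right)} = - \frac{\left(9 + W\right) \left(W + l\right)}{6}$ ($z{\left(l,W \right)} = - \frac{\left(l + W\right) \left(W + 9\right)}{6} = - \frac{\left(W + l\right) \left(9 + W\right)}{6} = - \frac{\left(9 + W\right) \left(W + l\right)}{6}$)
$- I{\left(z{\left(12,11 \right)} \right)} = - (\left(- \frac{3}{2}\right) 11 - 18 - \frac{11^{2}}{6} - \frac{11}{6} \cdot 12) = - (- \frac{33}{2} - 18 - \frac{121}{6} - 22) = \left(-1\right) \left(- \frac{230}{3}\right) = \frac{230}{3}$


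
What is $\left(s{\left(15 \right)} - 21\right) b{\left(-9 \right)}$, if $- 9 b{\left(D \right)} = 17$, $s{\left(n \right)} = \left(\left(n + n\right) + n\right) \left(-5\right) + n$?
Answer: $\frac{1309}{3} \approx 436.33$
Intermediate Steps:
$s{\left(n \right)} = - 14 n$ ($s{\left(n \right)} = \left(2 n + n\right) \left(-5\right) + n = 3 n \left(-5\right) + n = - 15 n + n = - 14 n$)
$b{\left(D \right)} = - \frac{17}{9}$ ($b{\left(D \right)} = \left(- \frac{1}{9}\right) 17 = - \frac{17}{9}$)
$\left(s{\left(15 \right)} - 21\right) b{\left(-9 \right)} = \left(\left(-14\right) 15 - 21\right) \left(- \frac{17}{9}\right) = \left(-210 - 21\right) \left(- \frac{17}{9}\right) = \left(-231\right) \left(- \frac{17}{9}\right) = \frac{1309}{3}$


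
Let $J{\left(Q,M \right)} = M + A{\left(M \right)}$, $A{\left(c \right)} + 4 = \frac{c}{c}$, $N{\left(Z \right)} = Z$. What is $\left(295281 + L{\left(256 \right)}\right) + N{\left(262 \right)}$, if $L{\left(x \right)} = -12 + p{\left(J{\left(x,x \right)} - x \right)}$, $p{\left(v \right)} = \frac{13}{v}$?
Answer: $\frac{886580}{3} \approx 2.9553 \cdot 10^{5}$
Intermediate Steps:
$A{\left(c \right)} = -3$ ($A{\left(c \right)} = -4 + \frac{c}{c} = -4 + 1 = -3$)
$J{\left(Q,M \right)} = -3 + M$ ($J{\left(Q,M \right)} = M - 3 = -3 + M$)
$L{\left(x \right)} = - \frac{49}{3}$ ($L{\left(x \right)} = -12 + \frac{13}{\left(-3 + x\right) - x} = -12 + \frac{13}{-3} = -12 + 13 \left(- \frac{1}{3}\right) = -12 - \frac{13}{3} = - \frac{49}{3}$)
$\left(295281 + L{\left(256 \right)}\right) + N{\left(262 \right)} = \left(295281 - \frac{49}{3}\right) + 262 = \frac{885794}{3} + 262 = \frac{886580}{3}$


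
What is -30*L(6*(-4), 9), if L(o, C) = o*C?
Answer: 6480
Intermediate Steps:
L(o, C) = C*o
-30*L(6*(-4), 9) = -270*6*(-4) = -270*(-24) = -30*(-216) = 6480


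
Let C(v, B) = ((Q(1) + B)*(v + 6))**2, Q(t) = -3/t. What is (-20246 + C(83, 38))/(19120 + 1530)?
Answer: 9682979/20650 ≈ 468.91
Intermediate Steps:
C(v, B) = (-3 + B)**2*(6 + v)**2 (C(v, B) = ((-3/1 + B)*(v + 6))**2 = ((-3*1 + B)*(6 + v))**2 = ((-3 + B)*(6 + v))**2 = (-3 + B)**2*(6 + v)**2)
(-20246 + C(83, 38))/(19120 + 1530) = (-20246 + (-3 + 38)**2*(6 + 83)**2)/(19120 + 1530) = (-20246 + 35**2*89**2)/20650 = (-20246 + 1225*7921)*(1/20650) = (-20246 + 9703225)*(1/20650) = 9682979*(1/20650) = 9682979/20650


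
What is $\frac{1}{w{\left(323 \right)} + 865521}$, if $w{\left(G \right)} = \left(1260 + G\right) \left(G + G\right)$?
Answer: $\frac{1}{1888139} \approx 5.2962 \cdot 10^{-7}$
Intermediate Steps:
$w{\left(G \right)} = 2 G \left(1260 + G\right)$ ($w{\left(G \right)} = \left(1260 + G\right) 2 G = 2 G \left(1260 + G\right)$)
$\frac{1}{w{\left(323 \right)} + 865521} = \frac{1}{2 \cdot 323 \left(1260 + 323\right) + 865521} = \frac{1}{2 \cdot 323 \cdot 1583 + 865521} = \frac{1}{1022618 + 865521} = \frac{1}{1888139}$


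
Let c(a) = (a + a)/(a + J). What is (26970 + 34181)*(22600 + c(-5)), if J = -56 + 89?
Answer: 19347870645/14 ≈ 1.3820e+9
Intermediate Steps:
J = 33
c(a) = 2*a/(33 + a) (c(a) = (a + a)/(a + 33) = (2*a)/(33 + a) = 2*a/(33 + a))
(26970 + 34181)*(22600 + c(-5)) = (26970 + 34181)*(22600 + 2*(-5)/(33 - 5)) = 61151*(22600 + 2*(-5)/28) = 61151*(22600 + 2*(-5)*(1/28)) = 61151*(22600 - 5/14) = 61151*(316395/14) = 19347870645/14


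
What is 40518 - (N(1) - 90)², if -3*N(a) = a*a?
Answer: 291221/9 ≈ 32358.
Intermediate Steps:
N(a) = -a²/3 (N(a) = -a*a/3 = -a²/3)
40518 - (N(1) - 90)² = 40518 - (-⅓*1² - 90)² = 40518 - (-⅓*1 - 90)² = 40518 - (-⅓ - 90)² = 40518 - (-271/3)² = 40518 - 1*73441/9 = 40518 - 73441/9 = 291221/9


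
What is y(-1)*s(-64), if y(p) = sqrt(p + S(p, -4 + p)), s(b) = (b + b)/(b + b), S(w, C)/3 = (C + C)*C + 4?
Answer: sqrt(161) ≈ 12.689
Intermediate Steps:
S(w, C) = 12 + 6*C**2 (S(w, C) = 3*((C + C)*C + 4) = 3*((2*C)*C + 4) = 3*(2*C**2 + 4) = 3*(4 + 2*C**2) = 12 + 6*C**2)
s(b) = 1 (s(b) = (2*b)/((2*b)) = (2*b)*(1/(2*b)) = 1)
y(p) = sqrt(12 + p + 6*(-4 + p)**2) (y(p) = sqrt(p + (12 + 6*(-4 + p)**2)) = sqrt(12 + p + 6*(-4 + p)**2))
y(-1)*s(-64) = sqrt(12 - 1 + 6*(-4 - 1)**2)*1 = sqrt(12 - 1 + 6*(-5)**2)*1 = sqrt(12 - 1 + 6*25)*1 = sqrt(12 - 1 + 150)*1 = sqrt(161)*1 = sqrt(161)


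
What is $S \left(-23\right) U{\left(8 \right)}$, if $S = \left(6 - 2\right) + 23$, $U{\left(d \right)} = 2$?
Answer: $-1242$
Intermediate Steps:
$S = 27$ ($S = 4 + 23 = 27$)
$S \left(-23\right) U{\left(8 \right)} = 27 \left(-23\right) 2 = \left(-621\right) 2 = -1242$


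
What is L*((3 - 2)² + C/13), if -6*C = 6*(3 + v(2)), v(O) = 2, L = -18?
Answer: -144/13 ≈ -11.077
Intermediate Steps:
C = -5 (C = -(3 + 2) = -5 ≈ -5.0000)
L*((3 - 2)² + C/13) = -18*((3 - 2)² - 5/13) = -18*(1² - 5*1/13) = -18*(1 - 5/13) = -18*8/13 = -144/13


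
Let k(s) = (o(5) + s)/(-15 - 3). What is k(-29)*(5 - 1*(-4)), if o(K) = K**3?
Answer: -48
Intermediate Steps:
k(s) = -125/18 - s/18 (k(s) = (5**3 + s)/(-15 - 3) = (125 + s)/(-18) = (125 + s)*(-1/18) = -125/18 - s/18)
k(-29)*(5 - 1*(-4)) = (-125/18 - 1/18*(-29))*(5 - 1*(-4)) = (-125/18 + 29/18)*(5 + 4) = -16/3*9 = -48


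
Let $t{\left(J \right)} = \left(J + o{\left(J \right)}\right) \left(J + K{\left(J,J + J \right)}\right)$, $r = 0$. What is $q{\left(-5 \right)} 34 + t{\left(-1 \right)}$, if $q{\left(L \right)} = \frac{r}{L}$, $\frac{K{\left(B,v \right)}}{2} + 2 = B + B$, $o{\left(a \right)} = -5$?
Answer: $54$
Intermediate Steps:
$K{\left(B,v \right)} = -4 + 4 B$ ($K{\left(B,v \right)} = -4 + 2 \left(B + B\right) = -4 + 2 \cdot 2 B = -4 + 4 B$)
$q{\left(L \right)} = 0$ ($q{\left(L \right)} = \frac{0}{L} = 0$)
$t{\left(J \right)} = \left(-5 + J\right) \left(-4 + 5 J\right)$ ($t{\left(J \right)} = \left(J - 5\right) \left(J + \left(-4 + 4 J\right)\right) = \left(-5 + J\right) \left(-4 + 5 J\right)$)
$q{\left(-5 \right)} 34 + t{\left(-1 \right)} = 0 \cdot 34 + \left(20 - -29 + 5 \left(-1\right)^{2}\right) = 0 + \left(20 + 29 + 5 \cdot 1\right) = 0 + \left(20 + 29 + 5\right) = 0 + 54 = 54$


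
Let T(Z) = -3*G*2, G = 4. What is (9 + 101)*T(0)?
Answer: -2640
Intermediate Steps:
T(Z) = -24 (T(Z) = -3*4*2 = -12*2 = -24)
(9 + 101)*T(0) = (9 + 101)*(-24) = 110*(-24) = -2640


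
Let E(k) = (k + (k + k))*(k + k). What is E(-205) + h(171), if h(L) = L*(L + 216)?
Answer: 318327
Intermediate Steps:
h(L) = L*(216 + L)
E(k) = 6*k² (E(k) = (k + 2*k)*(2*k) = (3*k)*(2*k) = 6*k²)
E(-205) + h(171) = 6*(-205)² + 171*(216 + 171) = 6*42025 + 171*387 = 252150 + 66177 = 318327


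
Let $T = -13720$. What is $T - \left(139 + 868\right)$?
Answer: $-14727$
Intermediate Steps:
$T - \left(139 + 868\right) = -13720 - \left(139 + 868\right) = -13720 - 1007 = -14727$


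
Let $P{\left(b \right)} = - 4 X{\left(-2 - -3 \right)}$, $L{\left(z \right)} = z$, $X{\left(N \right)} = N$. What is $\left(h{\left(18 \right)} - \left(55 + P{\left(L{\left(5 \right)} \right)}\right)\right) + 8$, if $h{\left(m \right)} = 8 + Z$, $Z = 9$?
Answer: $-26$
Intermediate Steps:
$P{\left(b \right)} = -4$ ($P{\left(b \right)} = - 4 \left(-2 - -3\right) = - 4 \left(-2 + 3\right) = \left(-4\right) 1 = -4$)
$h{\left(m \right)} = 17$ ($h{\left(m \right)} = 8 + 9 = 17$)
$\left(h{\left(18 \right)} - \left(55 + P{\left(L{\left(5 \right)} \right)}\right)\right) + 8 = \left(17 - 51\right) + 8 = -34 + 8 = -26$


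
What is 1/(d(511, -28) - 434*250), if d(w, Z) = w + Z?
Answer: -1/108017 ≈ -9.2578e-6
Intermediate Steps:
d(w, Z) = Z + w
1/(d(511, -28) - 434*250) = 1/((-28 + 511) - 434*250) = 1/(483 - 108500) = 1/(-108017) = -1/108017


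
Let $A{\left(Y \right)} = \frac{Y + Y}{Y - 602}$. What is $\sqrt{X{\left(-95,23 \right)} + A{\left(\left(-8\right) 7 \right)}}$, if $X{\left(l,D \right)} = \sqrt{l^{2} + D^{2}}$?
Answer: $\frac{\sqrt{376 + 2209 \sqrt{9554}}}{47} \approx 9.8952$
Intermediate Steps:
$A{\left(Y \right)} = \frac{2 Y}{-602 + Y}$
$X{\left(l,D \right)} = \sqrt{D^{2} + l^{2}}$
$\sqrt{X{\left(-95,23 \right)} + A{\left(\left(-8\right) 7 \right)}} = \sqrt{\sqrt{23^{2} + \left(-95\right)^{2}} + \frac{2 \left(\left(-8\right) 7\right)}{-602 - 56}} = \sqrt{\sqrt{529 + 9025} + 2 \left(-56\right) \frac{1}{-602 - 56}} = \sqrt{\sqrt{9554} + 2 \left(-56\right) \frac{1}{-658}} = \sqrt{\sqrt{9554} + 2 \left(-56\right) \left(- \frac{1}{658}\right)} = \sqrt{\sqrt{9554} + \frac{8}{47}} = \sqrt{\frac{8}{47} + \sqrt{9554}}$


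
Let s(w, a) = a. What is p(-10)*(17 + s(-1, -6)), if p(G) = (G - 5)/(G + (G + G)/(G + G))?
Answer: 55/3 ≈ 18.333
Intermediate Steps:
p(G) = (-5 + G)/(1 + G) (p(G) = (-5 + G)/(G + (2*G)/((2*G))) = (-5 + G)/(G + (2*G)*(1/(2*G))) = (-5 + G)/(G + 1) = (-5 + G)/(1 + G))
p(-10)*(17 + s(-1, -6)) = ((-5 - 10)/(1 - 10))*(17 - 6) = (-15/(-9))*11 = -⅑*(-15)*11 = (5/3)*11 = 55/3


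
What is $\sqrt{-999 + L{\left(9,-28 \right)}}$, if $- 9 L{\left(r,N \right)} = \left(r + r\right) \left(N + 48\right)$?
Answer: $i \sqrt{1039} \approx 32.234 i$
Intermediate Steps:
$L{\left(r,N \right)} = - \frac{2 r \left(48 + N\right)}{9}$ ($L{\left(r,N \right)} = - \frac{\left(r + r\right) \left(N + 48\right)}{9} = - \frac{2 r \left(48 + N\right)}{9}$)
$\sqrt{-999 + L{\left(9,-28 \right)}} = \sqrt{-999 - 2 \left(48 - 28\right)} = \sqrt{-999 - 2 \cdot 20} = \sqrt{-999 - 40} = \sqrt{-1039} = i \sqrt{1039}$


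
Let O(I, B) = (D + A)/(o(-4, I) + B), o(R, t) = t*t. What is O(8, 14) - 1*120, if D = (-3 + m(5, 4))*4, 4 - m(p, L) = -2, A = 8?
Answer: -4670/39 ≈ -119.74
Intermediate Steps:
m(p, L) = 6 (m(p, L) = 4 - 1*(-2) = 4 + 2 = 6)
o(R, t) = t²
D = 12 (D = (-3 + 6)*4 = 3*4 = 12)
O(I, B) = 20/(B + I²) (O(I, B) = (12 + 8)/(I² + B) = 20/(B + I²))
O(8, 14) - 1*120 = 20/(14 + 8²) - 1*120 = 20/(14 + 64) - 120 = 20/78 - 120 = 20*(1/78) - 120 = 10/39 - 120 = -4670/39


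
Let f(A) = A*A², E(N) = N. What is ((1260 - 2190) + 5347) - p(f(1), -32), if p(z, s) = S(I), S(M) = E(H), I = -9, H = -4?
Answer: 4421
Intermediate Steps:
S(M) = -4
f(A) = A³
p(z, s) = -4
((1260 - 2190) + 5347) - p(f(1), -32) = ((1260 - 2190) + 5347) - 1*(-4) = (-930 + 5347) + 4 = 4417 + 4 = 4421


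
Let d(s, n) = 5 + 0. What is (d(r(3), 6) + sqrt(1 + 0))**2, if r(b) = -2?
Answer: 36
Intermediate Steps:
d(s, n) = 5
(d(r(3), 6) + sqrt(1 + 0))**2 = (5 + sqrt(1 + 0))**2 = (5 + sqrt(1))**2 = (5 + 1)**2 = 6**2 = 36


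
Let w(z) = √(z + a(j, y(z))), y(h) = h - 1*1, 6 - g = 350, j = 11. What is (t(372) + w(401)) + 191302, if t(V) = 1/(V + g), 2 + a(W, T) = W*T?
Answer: 5356457/28 + √4799 ≈ 1.9137e+5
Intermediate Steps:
g = -344 (g = 6 - 1*350 = 6 - 350 = -344)
y(h) = -1 + h (y(h) = h - 1 = -1 + h)
a(W, T) = -2 + T*W (a(W, T) = -2 + W*T = -2 + T*W)
w(z) = √(-13 + 12*z) (w(z) = √(z + (-2 + (-1 + z)*11)) = √(z + (-2 + (-11 + 11*z))) = √(z + (-13 + 11*z)) = √(-13 + 12*z))
t(V) = 1/(-344 + V) (t(V) = 1/(V - 344) = 1/(-344 + V))
(t(372) + w(401)) + 191302 = (1/(-344 + 372) + √(-13 + 12*401)) + 191302 = (1/28 + √(-13 + 4812)) + 191302 = (1/28 + √4799) + 191302 = 5356457/28 + √4799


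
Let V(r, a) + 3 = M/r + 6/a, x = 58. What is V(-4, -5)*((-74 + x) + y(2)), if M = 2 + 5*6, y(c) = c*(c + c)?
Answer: 488/5 ≈ 97.600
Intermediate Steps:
y(c) = 2*c**2 (y(c) = c*(2*c) = 2*c**2)
M = 32 (M = 2 + 30 = 32)
V(r, a) = -3 + 6/a + 32/r (V(r, a) = -3 + (32/r + 6/a) = -3 + (6/a + 32/r) = -3 + 6/a + 32/r)
V(-4, -5)*((-74 + x) + y(2)) = (-3 + 6/(-5) + 32/(-4))*((-74 + 58) + 2*2**2) = (-3 + 6*(-1/5) + 32*(-1/4))*(-16 + 2*4) = (-3 - 6/5 - 8)*(-16 + 8) = -61/5*(-8) = 488/5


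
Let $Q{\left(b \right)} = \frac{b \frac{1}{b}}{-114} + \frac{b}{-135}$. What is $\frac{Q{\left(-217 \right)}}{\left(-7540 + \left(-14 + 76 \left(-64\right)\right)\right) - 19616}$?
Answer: $- \frac{8201}{164334420} \approx -4.9904 \cdot 10^{-5}$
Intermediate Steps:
$Q{\left(b \right)} = - \frac{1}{114} - \frac{b}{135}$ ($Q{\left(b \right)} = 1 \left(- \frac{1}{114}\right) + b \left(- \frac{1}{135}\right) = - \frac{1}{114} - \frac{b}{135}$)
$\frac{Q{\left(-217 \right)}}{\left(-7540 + \left(-14 + 76 \left(-64\right)\right)\right) - 19616} = \frac{- \frac{1}{114} - - \frac{217}{135}}{\left(-7540 + \left(-14 + 76 \left(-64\right)\right)\right) - 19616} = \frac{- \frac{1}{114} + \frac{217}{135}}{\left(-7540 - 4878\right) - 19616} = \frac{8201}{5130 \left(\left(-7540 - 4878\right) - 19616\right)} = \frac{8201}{5130 \left(-12418 - 19616\right)} = \frac{8201}{5130 \left(-32034\right)} = \frac{8201}{5130} \left(- \frac{1}{32034}\right) = - \frac{8201}{164334420}$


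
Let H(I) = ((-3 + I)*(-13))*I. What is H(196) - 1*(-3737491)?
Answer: 3245727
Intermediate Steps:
H(I) = I*(39 - 13*I) (H(I) = (39 - 13*I)*I = I*(39 - 13*I))
H(196) - 1*(-3737491) = 13*196*(3 - 1*196) - 1*(-3737491) = 13*196*(3 - 196) + 3737491 = 13*196*(-193) + 3737491 = -491764 + 3737491 = 3245727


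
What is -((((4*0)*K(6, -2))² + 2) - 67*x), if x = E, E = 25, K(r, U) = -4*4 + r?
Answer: 1673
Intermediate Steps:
K(r, U) = -16 + r
x = 25
-((((4*0)*K(6, -2))² + 2) - 67*x) = -((((4*0)*(-16 + 6))² + 2) - 67*25) = -(((0*(-10))² + 2) - 1675) = -((0² + 2) - 1675) = -((0 + 2) - 1675) = -(2 - 1675) = -1*(-1673) = 1673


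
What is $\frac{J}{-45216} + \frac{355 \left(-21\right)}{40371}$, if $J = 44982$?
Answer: $- \frac{39871363}{33803984} \approx -1.1795$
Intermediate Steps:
$\frac{J}{-45216} + \frac{355 \left(-21\right)}{40371} = \frac{44982}{-45216} + \frac{355 \left(-21\right)}{40371} = 44982 \left(- \frac{1}{45216}\right) - \frac{2485}{13457} = - \frac{2499}{2512} - \frac{2485}{13457} = - \frac{39871363}{33803984}$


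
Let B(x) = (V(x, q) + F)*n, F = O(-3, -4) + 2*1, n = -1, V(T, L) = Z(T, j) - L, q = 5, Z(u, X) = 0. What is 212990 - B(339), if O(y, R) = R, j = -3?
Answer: 212983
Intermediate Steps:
V(T, L) = -L (V(T, L) = 0 - L = -L)
F = -2 (F = -4 + 2*1 = -4 + 2 = -2)
B(x) = 7 (B(x) = (-1*5 - 2)*(-1) = (-5 - 2)*(-1) = -7*(-1) = 7)
212990 - B(339) = 212990 - 1*7 = 212990 - 7 = 212983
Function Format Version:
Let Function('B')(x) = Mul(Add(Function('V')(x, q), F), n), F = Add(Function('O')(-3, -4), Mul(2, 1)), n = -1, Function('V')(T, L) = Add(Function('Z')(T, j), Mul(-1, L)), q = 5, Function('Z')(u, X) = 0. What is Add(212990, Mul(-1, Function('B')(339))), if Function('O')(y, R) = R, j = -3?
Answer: 212983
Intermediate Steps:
Function('V')(T, L) = Mul(-1, L) (Function('V')(T, L) = Add(0, Mul(-1, L)) = Mul(-1, L))
F = -2 (F = Add(-4, Mul(2, 1)) = Add(-4, 2) = -2)
Function('B')(x) = 7 (Function('B')(x) = Mul(Add(Mul(-1, 5), -2), -1) = Mul(Add(-5, -2), -1) = Mul(-7, -1) = 7)
Add(212990, Mul(-1, Function('B')(339))) = Add(212990, Mul(-1, 7)) = Add(212990, -7) = 212983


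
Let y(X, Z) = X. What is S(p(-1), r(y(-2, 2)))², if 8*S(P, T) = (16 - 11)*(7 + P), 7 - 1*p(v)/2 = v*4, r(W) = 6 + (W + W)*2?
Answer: 21025/64 ≈ 328.52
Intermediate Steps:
r(W) = 6 + 4*W (r(W) = 6 + (2*W)*2 = 6 + 4*W)
p(v) = 14 - 8*v (p(v) = 14 - 2*v*4 = 14 - 8*v)
S(P, T) = 35/8 + 5*P/8 (S(P, T) = ((16 - 11)*(7 + P))/8 = (5*(7 + P))/8 = (35 + 5*P)/8 = 35/8 + 5*P/8)
S(p(-1), r(y(-2, 2)))² = (35/8 + 5*(14 - 8*(-1))/8)² = (35/8 + 5*(14 + 8)/8)² = (35/8 + (5/8)*22)² = (35/8 + 55/4)² = (145/8)² = 21025/64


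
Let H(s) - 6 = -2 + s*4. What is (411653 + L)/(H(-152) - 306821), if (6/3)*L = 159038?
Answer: -163724/102475 ≈ -1.5977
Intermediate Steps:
H(s) = 4 + 4*s (H(s) = 6 + (-2 + s*4) = 6 + (-2 + 4*s) = 4 + 4*s)
L = 79519 (L = (1/2)*159038 = 79519)
(411653 + L)/(H(-152) - 306821) = (411653 + 79519)/((4 + 4*(-152)) - 306821) = 491172/((4 - 608) - 306821) = 491172/(-604 - 306821) = 491172/(-307425) = 491172*(-1/307425) = -163724/102475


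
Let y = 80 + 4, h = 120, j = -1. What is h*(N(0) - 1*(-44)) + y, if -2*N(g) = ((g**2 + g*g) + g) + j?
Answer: 5424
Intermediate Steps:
N(g) = 1/2 - g**2 - g/2 (N(g) = -(((g**2 + g*g) + g) - 1)/2 = -(((g**2 + g**2) + g) - 1)/2 = -((2*g**2 + g) - 1)/2 = -((g + 2*g**2) - 1)/2 = -(-1 + g + 2*g**2)/2 = 1/2 - g**2 - g/2)
y = 84
h*(N(0) - 1*(-44)) + y = 120*((1/2 - 1*0**2 - 1/2*0) - 1*(-44)) + 84 = 120*((1/2 - 1*0 + 0) + 44) + 84 = 120*((1/2 + 0 + 0) + 44) + 84 = 120*(1/2 + 44) + 84 = 120*(89/2) + 84 = 5340 + 84 = 5424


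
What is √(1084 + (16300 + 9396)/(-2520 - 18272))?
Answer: 2*√1828464074/2599 ≈ 32.905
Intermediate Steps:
√(1084 + (16300 + 9396)/(-2520 - 18272)) = √(1084 + 25696/(-20792)) = √(1084 + 25696*(-1/20792)) = √(1084 - 3212/2599) = √(2814104/2599) = 2*√1828464074/2599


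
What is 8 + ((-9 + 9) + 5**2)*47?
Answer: 1183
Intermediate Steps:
8 + ((-9 + 9) + 5**2)*47 = 8 + (0 + 25)*47 = 8 + 25*47 = 8 + 1175 = 1183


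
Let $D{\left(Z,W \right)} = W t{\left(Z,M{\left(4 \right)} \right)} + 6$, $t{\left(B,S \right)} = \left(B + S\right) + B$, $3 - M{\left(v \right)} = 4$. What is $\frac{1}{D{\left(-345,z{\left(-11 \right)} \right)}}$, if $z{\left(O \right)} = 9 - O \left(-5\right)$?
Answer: $\frac{1}{31792} \approx 3.1454 \cdot 10^{-5}$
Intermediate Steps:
$M{\left(v \right)} = -1$ ($M{\left(v \right)} = 3 - 4 = -1$)
$t{\left(B,S \right)} = S + 2 B$
$z{\left(O \right)} = 9 + 5 O$ ($z{\left(O \right)} = 9 - - 5 O = 9 + 5 O$)
$D{\left(Z,W \right)} = 6 + W \left(-1 + 2 Z\right)$ ($D{\left(Z,W \right)} = W \left(-1 + 2 Z\right) + 6 = 6 + W \left(-1 + 2 Z\right)$)
$\frac{1}{D{\left(-345,z{\left(-11 \right)} \right)}} = \frac{1}{6 + \left(9 + 5 \left(-11\right)\right) \left(-1 + 2 \left(-345\right)\right)} = \frac{1}{6 + \left(9 - 55\right) \left(-1 - 690\right)} = \frac{1}{6 - -31786} = \frac{1}{6 + 31786} = \frac{1}{31792}$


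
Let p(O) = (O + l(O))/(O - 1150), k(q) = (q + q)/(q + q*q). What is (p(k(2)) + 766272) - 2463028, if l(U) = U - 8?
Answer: -1462603667/862 ≈ -1.6968e+6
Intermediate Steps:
l(U) = -8 + U
k(q) = 2*q/(q + q²) (k(q) = (2*q)/(q + q²) = 2*q/(q + q²))
p(O) = (-8 + 2*O)/(-1150 + O) (p(O) = (O + (-8 + O))/(O - 1150) = (-8 + 2*O)/(-1150 + O))
(p(k(2)) + 766272) - 2463028 = (2*(-4 + 2/(1 + 2))/(-1150 + 2/(1 + 2)) + 766272) - 2463028 = (2*(-4 + 2/3)/(-1150 + 2/3) + 766272) - 2463028 = (2*(-4 + 2*(⅓))/(-1150 + 2*(⅓)) + 766272) - 2463028 = (2*(-4 + ⅔)/(-1150 + ⅔) + 766272) - 2463028 = (2*(-10/3)/(-3448/3) + 766272) - 2463028 = (2*(-3/3448)*(-10/3) + 766272) - 2463028 = (5/862 + 766272) - 2463028 = 660526469/862 - 2463028 = -1462603667/862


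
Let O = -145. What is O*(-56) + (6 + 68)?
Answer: 8194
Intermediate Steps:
O*(-56) + (6 + 68) = -145*(-56) + (6 + 68) = 8120 + 74 = 8194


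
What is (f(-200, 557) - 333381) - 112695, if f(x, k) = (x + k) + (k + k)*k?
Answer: 174779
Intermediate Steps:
f(x, k) = k + x + 2*k² (f(x, k) = (k + x) + (2*k)*k = (k + x) + 2*k² = k + x + 2*k²)
(f(-200, 557) - 333381) - 112695 = ((557 - 200 + 2*557²) - 333381) - 112695 = ((557 - 200 + 2*310249) - 333381) - 112695 = ((557 - 200 + 620498) - 333381) - 112695 = (620855 - 333381) - 112695 = 287474 - 112695 = 174779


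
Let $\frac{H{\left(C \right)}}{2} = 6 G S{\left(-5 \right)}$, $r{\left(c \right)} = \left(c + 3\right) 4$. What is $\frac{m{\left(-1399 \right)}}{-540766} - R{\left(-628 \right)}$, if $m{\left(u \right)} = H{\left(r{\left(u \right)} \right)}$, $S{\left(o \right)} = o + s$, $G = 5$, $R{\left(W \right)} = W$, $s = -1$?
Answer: $\frac{169800704}{270383} \approx 628.0$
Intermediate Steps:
$S{\left(o \right)} = -1 + o$ ($S{\left(o \right)} = o - 1 = -1 + o$)
$r{\left(c \right)} = 12 + 4 c$ ($r{\left(c \right)} = \left(3 + c\right) 4 = 12 + 4 c$)
$H{\left(C \right)} = -360$ ($H{\left(C \right)} = 2 \cdot 6 \cdot 5 \left(-1 - 5\right) = 2 \cdot 30 \left(-6\right) = 2 \left(-180\right) = -360$)
$m{\left(u \right)} = -360$
$\frac{m{\left(-1399 \right)}}{-540766} - R{\left(-628 \right)} = - \frac{360}{-540766} - -628 = \left(-360\right) \left(- \frac{1}{540766}\right) + 628 = \frac{180}{270383} + 628 = \frac{169800704}{270383}$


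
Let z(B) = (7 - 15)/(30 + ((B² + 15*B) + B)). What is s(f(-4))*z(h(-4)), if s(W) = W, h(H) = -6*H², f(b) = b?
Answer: 16/3855 ≈ 0.0041505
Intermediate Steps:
z(B) = -8/(30 + B² + 16*B) (z(B) = -8/(30 + (B² + 16*B)) = -8/(30 + B² + 16*B))
s(f(-4))*z(h(-4)) = -(-32)/(30 + (-6*(-4)²)² + 16*(-6*(-4)²)) = -(-32)/(30 + (-6*16)² + 16*(-6*16)) = -(-32)/(30 + (-96)² + 16*(-96)) = -(-32)/(30 + 9216 - 1536) = -(-32)/7710 = -4*(-4/3855) = 16/3855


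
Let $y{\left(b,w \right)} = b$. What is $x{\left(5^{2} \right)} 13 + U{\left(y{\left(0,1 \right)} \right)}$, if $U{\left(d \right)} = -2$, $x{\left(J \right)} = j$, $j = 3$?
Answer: $37$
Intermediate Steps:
$x{\left(J \right)} = 3$
$x{\left(5^{2} \right)} 13 + U{\left(y{\left(0,1 \right)} \right)} = 3 \cdot 13 - 2 = 39 - 2 = 37$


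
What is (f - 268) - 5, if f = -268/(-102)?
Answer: -13789/51 ≈ -270.37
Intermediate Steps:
f = 134/51 (f = -268*(-1/102) = 134/51 ≈ 2.6274)
(f - 268) - 5 = (134/51 - 268) - 5 = -13534/51 - 5 = -13789/51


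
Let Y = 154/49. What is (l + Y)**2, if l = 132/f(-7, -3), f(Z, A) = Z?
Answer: 12100/49 ≈ 246.94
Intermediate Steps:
l = -132/7 (l = 132/(-7) = 132*(-1/7) = -132/7 ≈ -18.857)
Y = 22/7 (Y = 154*(1/49) = 22/7 ≈ 3.1429)
(l + Y)**2 = (-132/7 + 22/7)**2 = (-110/7)**2 = 12100/49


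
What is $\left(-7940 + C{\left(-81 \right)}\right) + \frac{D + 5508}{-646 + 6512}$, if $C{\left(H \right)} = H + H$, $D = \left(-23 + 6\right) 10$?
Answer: $- \frac{23760497}{2933} \approx -8101.1$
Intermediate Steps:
$D = -170$ ($D = \left(-17\right) 10 = -170$)
$C{\left(H \right)} = 2 H$
$\left(-7940 + C{\left(-81 \right)}\right) + \frac{D + 5508}{-646 + 6512} = \left(-7940 + 2 \left(-81\right)\right) + \frac{-170 + 5508}{-646 + 6512} = \left(-7940 - 162\right) + \frac{5338}{5866} = -8102 + 5338 \cdot \frac{1}{5866} = -8102 + \frac{2669}{2933} = - \frac{23760497}{2933}$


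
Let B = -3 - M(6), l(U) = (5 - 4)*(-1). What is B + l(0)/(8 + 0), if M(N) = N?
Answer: -73/8 ≈ -9.1250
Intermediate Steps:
l(U) = -1 (l(U) = 1*(-1) = -1)
B = -9 (B = -3 - 1*6 = -3 - 6 = -9)
B + l(0)/(8 + 0) = -9 - 1/(8 + 0) = -9 - 1/8 = -9 + (⅛)*(-1) = -9 - ⅛ = -73/8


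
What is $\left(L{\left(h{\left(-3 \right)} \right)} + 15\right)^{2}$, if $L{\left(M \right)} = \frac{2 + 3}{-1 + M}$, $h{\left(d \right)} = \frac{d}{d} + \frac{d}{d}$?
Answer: $400$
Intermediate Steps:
$h{\left(d \right)} = 2$ ($h{\left(d \right)} = 1 + 1 = 2$)
$L{\left(M \right)} = \frac{5}{-1 + M}$
$\left(L{\left(h{\left(-3 \right)} \right)} + 15\right)^{2} = \left(\frac{5}{-1 + 2} + 15\right)^{2} = \left(\frac{5}{1} + 15\right)^{2} = \left(5 \cdot 1 + 15\right)^{2} = \left(5 + 15\right)^{2} = 20^{2} = 400$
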